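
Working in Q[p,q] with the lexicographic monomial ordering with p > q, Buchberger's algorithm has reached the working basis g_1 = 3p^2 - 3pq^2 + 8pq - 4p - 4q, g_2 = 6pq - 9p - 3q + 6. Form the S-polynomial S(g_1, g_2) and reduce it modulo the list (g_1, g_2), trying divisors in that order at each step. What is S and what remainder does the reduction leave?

S(g_1, g_2) = 3/2p^2 - pq^3 + 8/3pq^2 - 5/6pq - p - 4/3q^2; remainder on division = -1/4p - 1/2q^3 + q^2 - 13/12q + 5/6.

lcm(LM(g_1), LM(g_2)) = p^2q.
S = (lcm/LT(g_1))·g_1 − (lcm/LT(g_2))·g_2 = 3/2p^2 - pq^3 + 8/3pq^2 - 5/6pq - p - 4/3q^2.
Reduce S modulo (g_1, g_2) in that order:
  leading term p^2: subtract (1/2)·g_1 from 3/2p^2 - pq^3 + 8/3pq^2 - 5/6pq - p - 4/3q^2 → -pq^3 + 25/6pq^2 - 29/6pq + p - 4/3q^2 + 2q
  leading term pq^3: subtract (-1/6q^2)·g_2 from -pq^3 + 25/6pq^2 - 29/6pq + p - 4/3q^2 + 2q → 8/3pq^2 - 29/6pq + p - 1/2q^3 - 1/3q^2 + 2q
  leading term pq^2: subtract (4/9q)·g_2 from 8/3pq^2 - 29/6pq + p - 1/2q^3 - 1/3q^2 + 2q → -5/6pq + p - 1/2q^3 + q^2 - 2/3q
  leading term pq: subtract (-5/36)·g_2 from -5/6pq + p - 1/2q^3 + q^2 - 2/3q → -1/4p - 1/2q^3 + q^2 - 13/12q + 5/6
  leading term p: no divisor's leading term divides it; move -1/4p to the remainder.
  leading term q^3: no divisor's leading term divides it; move -1/2q^3 to the remainder.
  leading term q^2: no divisor's leading term divides it; move q^2 to the remainder.
  leading term q: no divisor's leading term divides it; move -13/12q to the remainder.
  leading term 1: no divisor's leading term divides it; move 5/6 to the remainder.
The remainder -1/4p - 1/2q^3 + q^2 - 13/12q + 5/6 is nonzero, so it would be added as the next basis element.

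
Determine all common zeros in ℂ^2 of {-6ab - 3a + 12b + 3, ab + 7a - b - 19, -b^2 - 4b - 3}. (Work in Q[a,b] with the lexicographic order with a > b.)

Compute a lex Gröbner basis by Buchberger's algorithm.
f_1 = -6ab - 3a + 12b + 3, LT = ab.
f_2 = ab + 7a - b - 19, LT = ab.
f_3 = -b^2 - 4b - 3, LT = b^2.

S(f_1,f_2): lcm = ab. S = -13/2a - b + 37/2.
  reduce S modulo (f_1, f_2, f_3):
  remainder -13/2a - b + 37/2 ≠ 0; add h_4 = -13/2a - b + 37/2 to the basis.

S(f_1,f_3): lcm = ab^2. S = -7/2ab - 3a - 2b^2 - 1/2b.
  reduce S modulo (f_1, f_2, f_3, h_4):
  remainder 9/13b + 9/13 ≠ 0; add h_5 = 9/13b + 9/13 to the basis.

The other S-polynomials (S(f_2,f_3), S(f_1,h_4), S(f_2,h_4), S(f_3,h_4), S(f_1,h_5), S(f_2,h_5), S(f_3,h_5), S(h_4,h_5)) all reduce to 0 modulo the current basis, so we have a Gröbner basis.
Inter-reduce: drop elements whose leading term is divisible by another's, tail-reduce, and make monic.
Reduced Gröbner basis: {a - 3, b + 1}.

From the last basis element, b + 1 = 0, so b takes values in {-1}. Each choice, substituted upward through the basis, yields the corresponding point(s) of the solution set.
  b = -1: the earlier basis element becomes a - 3 = 0, giving a = 3 — point (3, -1).
This is the nonlinear analogue of row-reducing a linear system.

{(3, -1)}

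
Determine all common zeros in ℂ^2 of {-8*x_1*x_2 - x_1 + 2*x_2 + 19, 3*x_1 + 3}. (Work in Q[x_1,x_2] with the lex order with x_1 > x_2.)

Compute a lex Gröbner basis by Buchberger's algorithm.
f_1 = -8*x_1*x_2 - x_1 + 2*x_2 + 19, LT = x_1*x_2.
f_2 = 3*x_1 + 3, LT = x_1.

S(f_1,f_2): lcm = x_1*x_2. S = 1/8*x_1 - 5/4*x_2 - 19/8.
  leading term x_1: subtract (1/24)·f_2 from 1/8*x_1 - 5/4*x_2 - 19/8 → -5/4*x_2 - 5/2
  leading term x_2: no divisor's leading term divides it; move -5/4*x_2 to the remainder.
  leading term 1: no divisor's leading term divides it; move -5/2 to the remainder.
  remainder -5/4*x_2 - 5/2 ≠ 0; add h_3 = -5/4*x_2 - 5/2 to the basis.

The other S-polynomials (S(f_1,h_3), S(f_2,h_3)) all reduce to 0 modulo the current basis, so we have a Gröbner basis.
Inter-reduce: drop elements whose leading term is divisible by another's, tail-reduce, and make monic.
Reduced Gröbner basis: {x_1 + 1, x_2 + 2}.

The lex basis is triangular: the last element involves only x_2. Solving x_2 + 2 = 0 gives x_2 ∈ {-2}; substituting each value into the earlier elements determines the remaining variables.
  x_2 = -2: the earlier basis element becomes x_1 + 1 = 0, giving x_1 = -1 — point (-1, -2).
Check: every point annihilates each of the original generators.

{(-1, -2)}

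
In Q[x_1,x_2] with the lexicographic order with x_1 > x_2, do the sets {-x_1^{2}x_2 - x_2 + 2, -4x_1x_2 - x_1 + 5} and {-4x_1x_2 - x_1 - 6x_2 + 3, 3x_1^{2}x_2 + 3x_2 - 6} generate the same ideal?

Two ideals are equal iff their reduced Gröbner bases coincide (the reduced basis is unique for a fixed ordering).
Buchberger on the first generating set:
f_1 = -x_1^{2}x_2 - x_2 + 2, LT = x_1^{2}x_2.
f_2 = -4x_1x_2 - x_1 + 5, LT = x_1x_2.

S(f_1,f_2): lcm = x_1^{2}x_2. S = -\tfrac{1}{4}x_1^{2} + \tfrac{5}{4}x_1 + x_2 - 2.
  leading term x_1^{2}: no divisor's leading term divides it; move -\tfrac{1}{4}x_1^{2} to the remainder.
  leading term x_1: no divisor's leading term divides it; move \tfrac{5}{4}x_1 to the remainder.
  leading term x_2: no divisor's leading term divides it; move x_2 to the remainder.
  leading term 1: no divisor's leading term divides it; move -2 to the remainder.
  remainder -\tfrac{1}{4}x_1^{2} + \tfrac{5}{4}x_1 + x_2 - 2 ≠ 0; add g_3 = -\tfrac{1}{4}x_1^{2} + \tfrac{5}{4}x_1 + x_2 - 2 to the basis.

S(f_1,g_3): lcm = x_1^{2}x_2. S = 5x_1x_2 + 4x_2^{2} - 7x_2 - 2.
  leading term x_1x_2: subtract (-\tfrac{5}{4})·f_2 from 5x_1x_2 + 4x_2^{2} - 7x_2 - 2 → -\tfrac{5}{4}x_1 + 4x_2^{2} - 7x_2 + \tfrac{17}{4}
  leading term x_1: no divisor's leading term divides it; move -\tfrac{5}{4}x_1 to the remainder.
  leading term x_2^{2}: no divisor's leading term divides it; move 4x_2^{2} to the remainder.
  leading term x_2: no divisor's leading term divides it; move -7x_2 to the remainder.
  leading term 1: no divisor's leading term divides it; move \tfrac{17}{4} to the remainder.
  remainder -\tfrac{5}{4}x_1 + 4x_2^{2} - 7x_2 + \tfrac{17}{4} ≠ 0; add g_4 = -\tfrac{5}{4}x_1 + 4x_2^{2} - 7x_2 + \tfrac{17}{4} to the basis.

S(f_2,g_4): lcm = x_1x_2. S = \tfrac{1}{4}x_1 + \tfrac{16}{5}x_2^{3} - \tfrac{28}{5}x_2^{2} + \tfrac{17}{5}x_2 - \tfrac{5}{4}.
  leading term x_1: subtract (-\tfrac{1}{5})·g_4 from \tfrac{1}{4}x_1 + \tfrac{16}{5}x_2^{3} - \tfrac{28}{5}x_2^{2} + \tfrac{17}{5}x_2 - \tfrac{5}{4} → \tfrac{16}{5}x_2^{3} - \tfrac{24}{5}x_2^{2} + 2x_2 - \tfrac{2}{5}
  leading term x_2^{3}: no divisor's leading term divides it; move \tfrac{16}{5}x_2^{3} to the remainder.
  leading term x_2^{2}: no divisor's leading term divides it; move -\tfrac{24}{5}x_2^{2} to the remainder.
  leading term x_2: no divisor's leading term divides it; move 2x_2 to the remainder.
  leading term 1: no divisor's leading term divides it; move -\tfrac{2}{5} to the remainder.
  remainder \tfrac{16}{5}x_2^{3} - \tfrac{24}{5}x_2^{2} + 2x_2 - \tfrac{2}{5} ≠ 0; add g_5 = \tfrac{16}{5}x_2^{3} - \tfrac{24}{5}x_2^{2} + 2x_2 - \tfrac{2}{5} to the basis.

The other S-polynomials (S(f_2,g_3), S(f_1,g_4), S(g_3,g_4), S(f_1,g_5), S(f_2,g_5), S(g_3,g_5), S(g_4,g_5)) all reduce to 0 modulo the current basis, so we have a Gröbner basis.
Inter-reduce: drop elements whose leading term is divisible by another's, tail-reduce, and make monic.
Reduced Gröbner basis: {x_1 - \tfrac{16}{5}x_2^{2} + \tfrac{28}{5}x_2 - \tfrac{17}{5}, x_2^{3} - \tfrac{3}{2}x_2^{2} + \tfrac{5}{8}x_2 - \tfrac{1}{8}}.

Buchberger on the second generating set:
h_1 = -4x_1x_2 - x_1 - 6x_2 + 3, LT = x_1x_2.
h_2 = 3x_1^{2}x_2 + 3x_2 - 6, LT = x_1^{2}x_2.

S(h_1,h_2): lcm = x_1^{2}x_2. S = \tfrac{1}{4}x_1^{2} + \tfrac{3}{2}x_1x_2 - \tfrac{3}{4}x_1 - x_2 + 2.
  leading term x_1^{2}: no divisor's leading term divides it; move \tfrac{1}{4}x_1^{2} to the remainder.
  leading term x_1x_2: subtract (-\tfrac{3}{8})·h_1 from \tfrac{3}{2}x_1x_2 - \tfrac{3}{4}x_1 - x_2 + 2 → -\tfrac{9}{8}x_1 - \tfrac{13}{4}x_2 + \tfrac{25}{8}
  leading term x_1: no divisor's leading term divides it; move -\tfrac{9}{8}x_1 to the remainder.
  leading term x_2: no divisor's leading term divides it; move -\tfrac{13}{4}x_2 to the remainder.
  leading term 1: no divisor's leading term divides it; move \tfrac{25}{8} to the remainder.
  remainder \tfrac{1}{4}x_1^{2} - \tfrac{9}{8}x_1 - \tfrac{13}{4}x_2 + \tfrac{25}{8} ≠ 0; add k_3 = \tfrac{1}{4}x_1^{2} - \tfrac{9}{8}x_1 - \tfrac{13}{4}x_2 + \tfrac{25}{8} to the basis.

S(h_1,k_3): lcm = x_1^{2}x_2. S = \tfrac{1}{4}x_1^{2} + 6x_1x_2 - \tfrac{3}{4}x_1 + 13x_2^{2} - \tfrac{25}{2}x_2.
  leading term x_1^{2}: subtract (1)·k_3 from \tfrac{1}{4}x_1^{2} + 6x_1x_2 - \tfrac{3}{4}x_1 + 13x_2^{2} - \tfrac{25}{2}x_2 → 6x_1x_2 + \tfrac{3}{8}x_1 + 13x_2^{2} - \tfrac{37}{4}x_2 - \tfrac{25}{8}
  leading term x_1x_2: subtract (-\tfrac{3}{2})·h_1 from 6x_1x_2 + \tfrac{3}{8}x_1 + 13x_2^{2} - \tfrac{37}{4}x_2 - \tfrac{25}{8} → -\tfrac{9}{8}x_1 + 13x_2^{2} - \tfrac{73}{4}x_2 + \tfrac{11}{8}
  leading term x_1: no divisor's leading term divides it; move -\tfrac{9}{8}x_1 to the remainder.
  leading term x_2^{2}: no divisor's leading term divides it; move 13x_2^{2} to the remainder.
  leading term x_2: no divisor's leading term divides it; move -\tfrac{73}{4}x_2 to the remainder.
  leading term 1: no divisor's leading term divides it; move \tfrac{11}{8} to the remainder.
  remainder -\tfrac{9}{8}x_1 + 13x_2^{2} - \tfrac{73}{4}x_2 + \tfrac{11}{8} ≠ 0; add k_4 = -\tfrac{9}{8}x_1 + 13x_2^{2} - \tfrac{73}{4}x_2 + \tfrac{11}{8} to the basis.

S(h_1,k_4): lcm = x_1x_2. S = \tfrac{1}{4}x_1 + \tfrac{104}{9}x_2^{3} - \tfrac{146}{9}x_2^{2} + \tfrac{49}{18}x_2 - \tfrac{3}{4}.
  leading term x_1: subtract (-\tfrac{2}{9})·k_4 from \tfrac{1}{4}x_1 + \tfrac{104}{9}x_2^{3} - \tfrac{146}{9}x_2^{2} + \tfrac{49}{18}x_2 - \tfrac{3}{4} → \tfrac{104}{9}x_2^{3} - \tfrac{40}{3}x_2^{2} - \tfrac{4}{3}x_2 - \tfrac{4}{9}
  leading term x_2^{3}: no divisor's leading term divides it; move \tfrac{104}{9}x_2^{3} to the remainder.
  leading term x_2^{2}: no divisor's leading term divides it; move -\tfrac{40}{3}x_2^{2} to the remainder.
  leading term x_2: no divisor's leading term divides it; move -\tfrac{4}{3}x_2 to the remainder.
  leading term 1: no divisor's leading term divides it; move -\tfrac{4}{9} to the remainder.
  remainder \tfrac{104}{9}x_2^{3} - \tfrac{40}{3}x_2^{2} - \tfrac{4}{3}x_2 - \tfrac{4}{9} ≠ 0; add k_5 = \tfrac{104}{9}x_2^{3} - \tfrac{40}{3}x_2^{2} - \tfrac{4}{3}x_2 - \tfrac{4}{9} to the basis.

The other S-polynomials (S(h_2,k_3), S(h_2,k_4), S(k_3,k_4), S(h_1,k_5), S(h_2,k_5), S(k_3,k_5), S(k_4,k_5)) all reduce to 0 modulo the current basis, so we have a Gröbner basis.
Inter-reduce: drop elements whose leading term is divisible by another's, tail-reduce, and make monic.
Reduced Gröbner basis: {x_1 - \tfrac{104}{9}x_2^{2} + \tfrac{146}{9}x_2 - \tfrac{11}{9}, x_2^{3} - \tfrac{15}{13}x_2^{2} - \tfrac{3}{26}x_2 - \tfrac{1}{26}}.

These differ, so the ideals are not equal.

No, the ideals differ.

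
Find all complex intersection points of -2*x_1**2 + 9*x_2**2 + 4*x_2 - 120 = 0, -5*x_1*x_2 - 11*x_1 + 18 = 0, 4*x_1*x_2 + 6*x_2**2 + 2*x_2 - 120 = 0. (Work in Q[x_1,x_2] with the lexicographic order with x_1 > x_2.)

Compute a lex Gröbner basis by Buchberger's algorithm.
f_1 = -2*x_1**2 + 9*x_2**2 + 4*x_2 - 120, LT = x_1**2.
f_2 = -5*x_1*x_2 - 11*x_1 + 18, LT = x_1*x_2.
f_3 = 4*x_1*x_2 + 6*x_2**2 + 2*x_2 - 120, LT = x_1*x_2.

S(f_1,f_2): lcm = x_1**2*x_2. S = -11/5*x_1**2 + 18/5*x_1 - 9/2*x_2**3 - 2*x_2**2 + 60*x_2.
  leading term x_1**2: subtract (11/10)·f_1 from -11/5*x_1**2 + 18/5*x_1 - 9/2*x_2**3 - 2*x_2**2 + 60*x_2 → 18/5*x_1 - 9/2*x_2**3 - 119/10*x_2**2 + 278/5*x_2 + 132
  leading term x_1: no divisor's leading term divides it; move 18/5*x_1 to the remainder.
  leading term x_2**3: no divisor's leading term divides it; move -9/2*x_2**3 to the remainder.
  leading term x_2**2: no divisor's leading term divides it; move -119/10*x_2**2 to the remainder.
  leading term x_2: no divisor's leading term divides it; move 278/5*x_2 to the remainder.
  leading term 1: no divisor's leading term divides it; move 132 to the remainder.
  remainder 18/5*x_1 - 9/2*x_2**3 - 119/10*x_2**2 + 278/5*x_2 + 132 ≠ 0; add h_4 = 18/5*x_1 - 9/2*x_2**3 - 119/10*x_2**2 + 278/5*x_2 + 132 to the basis.

S(f_1,f_3): lcm = x_1**2*x_2. S = -3/2*x_1*x_2**2 - 1/2*x_1*x_2 + 30*x_1 - 9/2*x_2**3 - 2*x_2**2 + 60*x_2.
  leading term x_1*x_2**2: subtract (3/10*x_2)·f_2 from -3/2*x_1*x_2**2 - 1/2*x_1*x_2 + 30*x_1 - 9/2*x_2**3 - 2*x_2**2 + 60*x_2 → 14/5*x_1*x_2 + 30*x_1 - 9/2*x_2**3 - 2*x_2**2 + 273/5*x_2
  leading term x_1*x_2: subtract (-14/25)·f_2 from 14/5*x_1*x_2 + 30*x_1 - 9/2*x_2**3 - 2*x_2**2 + 273/5*x_2 → 596/25*x_1 - 9/2*x_2**3 - 2*x_2**2 + 273/5*x_2 + 252/25
  leading term x_1: subtract (298/45)·h_4 from 596/25*x_1 - 9/2*x_2**3 - 2*x_2**2 + 273/5*x_2 + 252/25 → 253/10*x_2**3 + 17281/225*x_2**2 - 70559/225*x_2 - 64804/75
  leading term x_2**3: no divisor's leading term divides it; move 253/10*x_2**3 to the remainder.
  leading term x_2**2: no divisor's leading term divides it; move 17281/225*x_2**2 to the remainder.
  leading term x_2: no divisor's leading term divides it; move -70559/225*x_2 to the remainder.
  leading term 1: no divisor's leading term divides it; move -64804/75 to the remainder.
  remainder 253/10*x_2**3 + 17281/225*x_2**2 - 70559/225*x_2 - 64804/75 ≠ 0; add h_5 = 253/10*x_2**3 + 17281/225*x_2**2 - 70559/225*x_2 - 64804/75 to the basis.

S(f_2,f_3): lcm = x_1*x_2. S = 11/5*x_1 - 3/2*x_2**2 - 1/2*x_2 + 132/5.
  leading term x_1: subtract (11/18)·h_4 from 11/5*x_1 - 3/2*x_2**2 - 1/2*x_2 + 132/5 → 11/4*x_2**3 + 1039/180*x_2**2 - 3103/90*x_2 - 814/15
  leading term x_2**3: subtract (5/46)·h_5 from 11/4*x_2**3 + 1039/180*x_2**2 - 3103/90*x_2 - 814/15 → -237/92*x_2**2 - 9/23*x_2 + 912/23
  leading term x_2**2: no divisor's leading term divides it; move -237/92*x_2**2 to the remainder.
  leading term x_2: no divisor's leading term divides it; move -9/23*x_2 to the remainder.
  leading term 1: no divisor's leading term divides it; move 912/23 to the remainder.
  remainder -237/92*x_2**2 - 9/23*x_2 + 912/23 ≠ 0; add h_6 = -237/92*x_2**2 - 9/23*x_2 + 912/23 to the basis.

S(f_2,h_5): lcm = x_1*x_2**3. S = -173/207*x_1*x_2**2 + 141118/11385*x_1*x_2 + 129608/3795*x_1 - 18/5*x_2**2.
  leading term x_1*x_2**2: subtract (173/1035*x_2)·f_2 from -173/207*x_1*x_2**2 + 141118/11385*x_1*x_2 + 129608/3795*x_1 - 18/5*x_2**2 → 54017/3795*x_1*x_2 + 129608/3795*x_1 - 18/5*x_2**2 - 346/115*x_2
  leading term x_1*x_2: subtract (-54017/18975)·f_2 from 54017/3795*x_1*x_2 + 129608/3795*x_1 - 18/5*x_2**2 - 346/115*x_2 → 17951/6325*x_1 - 18/5*x_2**2 - 346/115*x_2 + 324102/6325
  leading term x_1: subtract (17951/22770)·h_4 from 17951/6325*x_1 - 18/5*x_2**2 - 346/115*x_2 + 324102/6325 → 17951/5060*x_2**3 + 1316449/227700*x_2**2 - 115933/2475*x_2 - 1002304/18975
  leading term x_2**3: subtract (17951/128018)·h_5 from 17951/5060*x_2**3 + 1316449/227700*x_2**2 - 115933/2475*x_2 - 1002304/18975 → -580527/116380*x_2**2 - 1836081/640090*x_2 + 21871026/320045
  leading term x_2**2: subtract (193509/99935)·h_6 from -580527/116380*x_2**2 - 1836081/640090*x_2 + 21871026/320045 → -4640679/2198570*x_2 - 9281358/1099285
  leading term x_2: no divisor's leading term divides it; move -4640679/2198570*x_2 to the remainder.
  leading term 1: no divisor's leading term divides it; move -9281358/1099285 to the remainder.
  remainder -4640679/2198570*x_2 - 9281358/1099285 ≠ 0; add h_7 = -4640679/2198570*x_2 - 9281358/1099285 to the basis.

The other S-polynomials (S(f_1,h_4), S(f_2,h_4), S(f_3,h_4), S(f_1,h_5), S(f_3,h_5), S(h_4,h_5), S(f_1,h_6), S(f_2,h_6), S(f_3,h_6), S(h_4,h_6), S(h_5,h_6), S(f_1,h_7), S(f_2,h_7), S(f_3,h_7), S(h_4,h_7), S(h_5,h_7), S(h_6,h_7)) all reduce to 0 modulo the current basis, so we have a Gröbner basis.
Inter-reduce: drop elements whose leading term is divisible by another's, tail-reduce, and make monic.
Reduced Gröbner basis: {x_1 + 2, x_2 + 4}.

Elimination: the polynomial x_2 + 4 lies in the elimination ideal for x_2, so x_2 ∈ {-4}. For each such x_2, the remaining basis elements (now univariate) give the rest of the solution.
  x_2 = -4: the earlier basis element becomes x_1 + 2 = 0, giving x_1 = -2 — point (-2, -4).
Substituting each solution back into the original system confirms all equations vanish.

{(-2, -4)}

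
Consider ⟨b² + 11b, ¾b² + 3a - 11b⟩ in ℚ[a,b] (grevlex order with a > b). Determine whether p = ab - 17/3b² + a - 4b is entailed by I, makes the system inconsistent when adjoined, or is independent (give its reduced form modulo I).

ab - 17/3b² + a - 4b is independent of I; its normal form modulo I is -35/6b.

First compute the reduced Gröbner basis of I by Buchberger's algorithm.
f_1 = b² + 11b, LT = b².
f_2 = ¾b² + 3a - 11b, LT = b².

S(f_1,f_2): lcm = b². S = -4a + 77/3b.
  reduce S modulo (f_1, f_2):
  remainder -4a + 77/3b ≠ 0; add h_3 = -4a + 77/3b to the basis.

The other S-polynomials (S(f_1,h_3), S(f_2,h_3)) all reduce to 0 modulo the current basis, so we have a Gröbner basis.
Inter-reduce: drop elements whose leading term is divisible by another's, tail-reduce, and make monic.
Reduced Gröbner basis: {b² + 11b, a - 77/12b}.
Label its elements g_1 = b² + 11b, g_2 = a - 77/12b.

Reduce p = ab - 17/3b² + a - 4b modulo G:
  leading term ab: subtract (b)·g_2 from ab - 17/3b² + a - 4b → ¾b² + a - 4b
  leading term b²: subtract (¾)·g_1 from ¾b² + a - 4b → a - 49/4b
  leading term a: subtract (1)·g_2 from a - 49/4b → -35/6b
  leading term b: no divisor's leading term divides it; move -35/6b to the remainder.
  normal form = -35/6b.
The normal form is nonzero, so p ∉ I. Since p minus its normal form lies in I, I + (p) = I + (r) where r = -35/6b; decide whether this ideal is the whole ring.
Run Buchberger on G together with r (pairs among the g_i already reduce to 0 since G is a Gröbner basis):
g_1 = b² + 11b, LT = b².
g_2 = a - 77/12b, LT = a.
r = -35/6b, LT = b.

The S-polynomials (S(g_1,g_2), S(g_1,r), S(g_2,r)) all reduce to 0 modulo the current basis, so we have a Gröbner basis.
Inter-reduce: drop elements whose leading term is divisible by another's, tail-reduce, and make monic.
Reduced Gröbner basis: {a, b}.
The reduced Gröbner basis of I + (p) is {a, b} ≠ {1}, a proper ideal, so the enlarged system stays consistent: p is independent of I, with normal form -35/6b.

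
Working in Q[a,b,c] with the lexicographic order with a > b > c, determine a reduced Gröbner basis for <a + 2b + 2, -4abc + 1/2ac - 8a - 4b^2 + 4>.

G = {a + 2b + 2, b^2c - 1/2b^2 + 7/8bc + 2b - 1/8c + 5/2}

f_1 = a + 2b + 2, LT = a.
f_2 = -4abc + 1/2ac - 8a - 4b^2 + 4, LT = abc.

S(f_1,f_2): lcm = abc. S = 1/8ac - 2a + 2b^2c - b^2 + 2bc + 1.
  leading term ac: subtract (1/8c)·f_1 from 1/8ac - 2a + 2b^2c - b^2 + 2bc + 1 → -2a + 2b^2c - b^2 + 7/4bc - 1/4c + 1
  leading term a: subtract (-2)·f_1 from -2a + 2b^2c - b^2 + 7/4bc - 1/4c + 1 → 2b^2c - b^2 + 7/4bc + 4b - 1/4c + 5
  leading term b^2c: no divisor's leading term divides it; move 2b^2c to the remainder.
  leading term b^2: no divisor's leading term divides it; move -b^2 to the remainder.
  leading term bc: no divisor's leading term divides it; move 7/4bc to the remainder.
  leading term b: no divisor's leading term divides it; move 4b to the remainder.
  leading term c: no divisor's leading term divides it; move -1/4c to the remainder.
  leading term 1: no divisor's leading term divides it; move 5 to the remainder.
  remainder 2b^2c - b^2 + 7/4bc + 4b - 1/4c + 5 ≠ 0; add g_3 = 2b^2c - b^2 + 7/4bc + 4b - 1/4c + 5 to the basis.

S(f_1,g_3): leading monomials are coprime, so the S-polynomial reduces to 0 (Buchberger's first criterion).
S(f_2,g_3): lcm = ab^2c. S = 1/2ab^2 - abc + 1/8ac - 5/2a + b^3 - b.
  leading term ab^2: subtract (1/2b^2)·f_1 from 1/2ab^2 - abc + 1/8ac - 5/2a + b^3 - b → -abc + 1/8ac - 5/2a - b^2 - b
  leading term abc: subtract (-bc)·f_1 from -abc + 1/8ac - 5/2a - b^2 - b → 1/8ac - 5/2a + 2b^2c - b^2 + 2bc - b
  leading term ac: subtract (1/8c)·f_1 from 1/8ac - 5/2a + 2b^2c - b^2 + 2bc - b → -5/2a + 2b^2c - b^2 + 7/4bc - b - 1/4c
  leading term a: subtract (-5/2)·f_1 from -5/2a + 2b^2c - b^2 + 7/4bc - b - 1/4c → 2b^2c - b^2 + 7/4bc + 4b - 1/4c + 5
  leading term b^2c: subtract (1)·g_3 from 2b^2c - b^2 + 7/4bc + 4b - 1/4c + 5 → 0
  remainder 0.

Every S-polynomial of the final basis reduces to 0, so we have a Gröbner basis.
Inter-reduce: drop elements whose leading term is divisible by another's, tail-reduce, and make monic.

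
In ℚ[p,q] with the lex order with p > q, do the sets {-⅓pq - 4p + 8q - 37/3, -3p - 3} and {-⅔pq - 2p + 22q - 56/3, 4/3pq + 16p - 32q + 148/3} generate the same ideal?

No, the ideals differ.

For a fixed monomial order, each ideal has a unique reduced Gröbner basis; comparing bases decides equality.
Buchberger on the first generating set:
f_1 = -⅓pq - 4p + 8q - 37/3, LT = pq.
f_2 = -3p - 3, LT = p.

S(f_1,f_2): lcm = pq. S = 12p - 25q + 37.
  leading term p: subtract (-4)·f_2 from 12p - 25q + 37 → -25q + 25
  leading term q: no divisor's leading term divides it; move -25q to the remainder.
  leading term 1: no divisor's leading term divides it; move 25 to the remainder.
  remainder -25q + 25 ≠ 0; add g_3 = -25q + 25 to the basis.

The other S-polynomials (S(f_1,g_3), S(f_2,g_3)) all reduce to 0 modulo the current basis, so we have a Gröbner basis.
Inter-reduce: drop elements whose leading term is divisible by another's, tail-reduce, and make monic.
Reduced Gröbner basis: {p + 1, q - 1}.

Buchberger on the second generating set:
h_1 = -⅔pq - 2p + 22q - 56/3, LT = pq.
h_2 = 4/3pq + 16p - 32q + 148/3, LT = pq.

S(h_1,h_2): lcm = pq. S = -9p - 9q - 9.
  leading term p: no divisor's leading term divides it; move -9p to the remainder.
  leading term q: no divisor's leading term divides it; move -9q to the remainder.
  leading term 1: no divisor's leading term divides it; move -9 to the remainder.
  remainder -9p - 9q - 9 ≠ 0; add k_3 = -9p - 9q - 9 to the basis.

S(h_1,k_3): lcm = pq. S = 3p - q² - 34q + 28.
  leading term p: subtract (-⅓)·k_3 from 3p - q² - 34q + 28 → -q² - 37q + 25
  leading term q²: no divisor's leading term divides it; move -q² to the remainder.
  leading term q: no divisor's leading term divides it; move -37q to the remainder.
  leading term 1: no divisor's leading term divides it; move 25 to the remainder.
  remainder -q² - 37q + 25 ≠ 0; add k_4 = -q² - 37q + 25 to the basis.

The other S-polynomials (S(h_2,k_3), S(h_1,k_4), S(h_2,k_4), S(k_3,k_4)) all reduce to 0 modulo the current basis, so we have a Gröbner basis.
Inter-reduce: drop elements whose leading term is divisible by another's, tail-reduce, and make monic.
Reduced Gröbner basis: {p + q + 1, q² + 37q - 25}.

These differ, so the ideals are not equal.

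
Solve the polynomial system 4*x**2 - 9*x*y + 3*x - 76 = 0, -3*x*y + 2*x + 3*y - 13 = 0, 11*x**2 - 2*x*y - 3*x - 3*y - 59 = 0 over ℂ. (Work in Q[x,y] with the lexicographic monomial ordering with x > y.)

{(2, -3)}

Compute a lex Gröbner basis by Buchberger's algorithm.
f_1 = 4*x**2 - 9*x*y + 3*x - 76, LT = x**2.
f_2 = -3*x*y + 2*x + 3*y - 13, LT = x*y.
f_3 = 11*x**2 - 2*x*y - 3*x - 3*y - 59, LT = x**2.

S(f_1,f_2): lcm = x**2*y. S = 2/3*x**2 - 9/4*x*y**2 + 7/4*x*y - 13/3*x - 19*y.
  leading term x**2: subtract (1/6)·f_1 from 2/3*x**2 - 9/4*x*y**2 + 7/4*x*y - 13/3*x - 19*y → -9/4*x*y**2 + 13/4*x*y - 29/6*x - 19*y + 38/3
  leading term x*y**2: subtract (3/4*y)·f_2 from -9/4*x*y**2 + 13/4*x*y - 29/6*x - 19*y + 38/3 → 7/4*x*y - 29/6*x - 9/4*y**2 - 37/4*y + 38/3
  leading term x*y: subtract (-7/12)·f_2 from 7/4*x*y - 29/6*x - 9/4*y**2 - 37/4*y + 38/3 → -11/3*x - 9/4*y**2 - 15/2*y + 61/12
  leading term x: no divisor's leading term divides it; move -11/3*x to the remainder.
  leading term y**2: no divisor's leading term divides it; move -9/4*y**2 to the remainder.
  leading term y: no divisor's leading term divides it; move -15/2*y to the remainder.
  leading term 1: no divisor's leading term divides it; move 61/12 to the remainder.
  remainder -11/3*x - 9/4*y**2 - 15/2*y + 61/12 ≠ 0; add h_4 = -11/3*x - 9/4*y**2 - 15/2*y + 61/12 to the basis.

S(f_1,f_3): lcm = x**2. S = -91/44*x*y + 45/44*x + 3/11*y - 150/11.
  leading term x*y: subtract (91/132)·f_2 from -91/44*x*y + 45/44*x + 3/11*y - 150/11 → -47/132*x - 79/44*y - 617/132
  leading term x: subtract (47/484)·h_4 from -47/132*x - 79/44*y - 617/132 → 423/1936*y**2 - 1033/968*y - 10005/1936
  leading term y**2: no divisor's leading term divides it; move 423/1936*y**2 to the remainder.
  leading term y: no divisor's leading term divides it; move -1033/968*y to the remainder.
  leading term 1: no divisor's leading term divides it; move -10005/1936 to the remainder.
  remainder 423/1936*y**2 - 1033/968*y - 10005/1936 ≠ 0; add h_5 = 423/1936*y**2 - 1033/968*y - 10005/1936 to the basis.

S(f_2,f_3): lcm = x**2*y. S = -2/3*x**2 + 2/11*x*y**2 - 8/11*x*y + 13/3*x + 3/11*y**2 + 59/11*y.
  leading term x**2: subtract (-1/6)·f_1 from -2/3*x**2 + 2/11*x*y**2 - 8/11*x*y + 13/3*x + 3/11*y**2 + 59/11*y → 2/11*x*y**2 - 49/22*x*y + 29/6*x + 3/11*y**2 + 59/11*y - 38/3
  leading term x*y**2: subtract (-2/33*y)·f_2 from 2/11*x*y**2 - 49/22*x*y + 29/6*x + 3/11*y**2 + 59/11*y - 38/3 → -139/66*x*y + 29/6*x + 5/11*y**2 + 151/33*y - 38/3
  leading term x*y: subtract (139/198)·f_2 from -139/66*x*y + 29/6*x + 5/11*y**2 + 151/33*y - 38/3 → 679/198*x + 5/11*y**2 + 163/66*y - 701/198
  leading term x: subtract (-679/726)·h_4 from 679/198*x + 5/11*y**2 + 163/66*y - 701/198 → -1597/968*y**2 - 6599/1452*y + 1175/968
  leading term y**2: subtract (-3194/423)·h_5 from -1597/968*y**2 - 6599/1452*y + 1175/968 → -58640/4653*y - 58640/1551
  leading term y: no divisor's leading term divides it; move -58640/4653*y to the remainder.
  leading term 1: no divisor's leading term divides it; move -58640/1551 to the remainder.
  remainder -58640/4653*y - 58640/1551 ≠ 0; add h_6 = -58640/4653*y - 58640/1551 to the basis.

The other S-polynomials (S(f_1,h_4), S(f_2,h_4), S(f_3,h_4), S(f_1,h_5), S(f_2,h_5), S(f_3,h_5), S(h_4,h_5), S(f_1,h_6), S(f_2,h_6), S(f_3,h_6), S(h_4,h_6), S(h_5,h_6)) all reduce to 0 modulo the current basis, so we have a Gröbner basis.
Inter-reduce: drop elements whose leading term is divisible by another's, tail-reduce, and make monic.
Reduced Gröbner basis: {x - 2, y + 3}.

From the last basis element, y + 3 = 0, so y takes values in {-3}. Each choice, substituted upward through the basis, yields the corresponding point(s) of the solution set.
  y = -3: the earlier basis element becomes x - 2 = 0, giving x = 2 — point (2, -3).
Substituting each solution back into the original system confirms all equations vanish.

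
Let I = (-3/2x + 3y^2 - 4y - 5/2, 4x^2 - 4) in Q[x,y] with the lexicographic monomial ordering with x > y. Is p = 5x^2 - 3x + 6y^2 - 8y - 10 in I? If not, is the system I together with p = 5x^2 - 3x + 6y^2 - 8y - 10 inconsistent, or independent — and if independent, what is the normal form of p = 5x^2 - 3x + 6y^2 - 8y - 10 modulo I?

5x^2 - 3x + 6y^2 - 8y - 10 lies in I (it reduces to 0).

First compute the reduced Gröbner basis of I by Buchberger's algorithm.
f_1 = -3/2x + 3y^2 - 4y - 5/2, LT = x.
f_2 = 4x^2 - 4, LT = x^2.

S(f_1,f_2): lcm = x^2. S = -2xy^2 + 8/3xy + 5/3x + 1.
  leading term xy^2: subtract (4/3y^2)·f_1 from -2xy^2 + 8/3xy + 5/3x + 1 → 8/3xy + 5/3x - 4y^4 + 16/3y^3 + 10/3y^2 + 1
  leading term xy: subtract (-16/9y)·f_1 from 8/3xy + 5/3x - 4y^4 + 16/3y^3 + 10/3y^2 + 1 → 5/3x - 4y^4 + 32/3y^3 - 34/9y^2 - 40/9y + 1
  leading term x: subtract (-10/9)·f_1 from 5/3x - 4y^4 + 32/3y^3 - 34/9y^2 - 40/9y + 1 → -4y^4 + 32/3y^3 - 4/9y^2 - 80/9y - 16/9
  leading term y^4: no divisor's leading term divides it; move -4y^4 to the remainder.
  leading term y^3: no divisor's leading term divides it; move 32/3y^3 to the remainder.
  leading term y^2: no divisor's leading term divides it; move -4/9y^2 to the remainder.
  leading term y: no divisor's leading term divides it; move -80/9y to the remainder.
  leading term 1: no divisor's leading term divides it; move -16/9 to the remainder.
  remainder -4y^4 + 32/3y^3 - 4/9y^2 - 80/9y - 16/9 ≠ 0; add h_3 = -4y^4 + 32/3y^3 - 4/9y^2 - 80/9y - 16/9 to the basis.

S(f_1,h_3): leading monomials are coprime, so the S-polynomial reduces to 0 (Buchberger's first criterion).
S(f_2,h_3): leading monomials are coprime, so the S-polynomial reduces to 0 (Buchberger's first criterion).
Every S-polynomial of the final basis reduces to 0, so we have a Gröbner basis.
Inter-reduce: drop elements whose leading term is divisible by another's, tail-reduce, and make monic.
Reduced Gröbner basis: {x - 2y^2 + 8/3y + 5/3, y^4 - 8/3y^3 + 1/9y^2 + 20/9y + 4/9}.
Label its elements g_1 = x - 2y^2 + 8/3y + 5/3, g_2 = y^4 - 8/3y^3 + 1/9y^2 + 20/9y + 4/9.

Reduce p = 5x^2 - 3x + 6y^2 - 8y - 10 modulo G:
  leading term x^2: subtract (5x)·g_1 from 5x^2 - 3x + 6y^2 - 8y - 10 → 10xy^2 - 40/3xy - 34/3x + 6y^2 - 8y - 10
  leading term xy^2: subtract (10y^2)·g_1 from 10xy^2 - 40/3xy - 34/3x + 6y^2 - 8y - 10 → -40/3xy - 34/3x + 20y^4 - 80/3y^3 - 32/3y^2 - 8y - 10
  leading term xy: subtract (-40/3y)·g_1 from -40/3xy - 34/3x + 20y^4 - 80/3y^3 - 32/3y^2 - 8y - 10 → -34/3x + 20y^4 - 160/3y^3 + 224/9y^2 + 128/9y - 10
  leading term x: subtract (-34/3)·g_1 from -34/3x + 20y^4 - 160/3y^3 + 224/9y^2 + 128/9y - 10 → 20y^4 - 160/3y^3 + 20/9y^2 + 400/9y + 80/9
  leading term y^4: subtract (20)·g_2 from 20y^4 - 160/3y^3 + 20/9y^2 + 400/9y + 80/9 → 0
  normal form = 0.
Since the normal form is 0, p ∈ I.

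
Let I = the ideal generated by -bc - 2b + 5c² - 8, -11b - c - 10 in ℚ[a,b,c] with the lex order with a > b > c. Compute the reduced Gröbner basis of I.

Buchberger's algorithm terminates because the ascending chain of leading-term ideals stabilizes.

f_1 = -bc - 2b + 5c² - 8, LT = bc.
f_2 = -11b - c - 10, LT = b.

S(f_1,f_2): lcm = bc. S = 2b - 56/11c² - 10/11c + 8.
  leading term b: subtract (-2/11)·f_2 from 2b - 56/11c² - 10/11c + 8 → -56/11c² - 12/11c + 68/11
  leading term c²: no divisor's leading term divides it; move -56/11c² to the remainder.
  leading term c: no divisor's leading term divides it; move -12/11c to the remainder.
  leading term 1: no divisor's leading term divides it; move 68/11 to the remainder.
  remainder -56/11c² - 12/11c + 68/11 ≠ 0; add g_3 = -56/11c² - 12/11c + 68/11 to the basis.

S(f_1,g_3): lcm = bc². S = 25/14bc + 17/14b - 5c³ + 8c.
  leading term bc: subtract (-25/14)·f_1 from 25/14bc + 17/14b - 5c³ + 8c → -33/14b - 5c³ + 125/14c² + 8c - 100/7
  leading term b: subtract (3/14)·f_2 from -33/14b - 5c³ + 125/14c² + 8c - 100/7 → -5c³ + 125/14c² + 115/14c - 85/7
  leading term c³: subtract (55/56c)·g_3 from -5c³ + 125/14c² + 115/14c - 85/7 → 10c² + 15/7c - 85/7
  leading term c²: subtract (-55/28)·g_3 from 10c² + 15/7c - 85/7 → 0
  remainder 0.

S(f_2,g_3): leading monomials are coprime, so the S-polynomial reduces to 0 (Buchberger's first criterion).
Every S-polynomial of the final basis reduces to 0, so we have a Gröbner basis.
Inter-reduce: drop elements whose leading term is divisible by another's, tail-reduce, and make monic.

G = {b + 1/11c + 10/11, c² + 3/14c - 17/14}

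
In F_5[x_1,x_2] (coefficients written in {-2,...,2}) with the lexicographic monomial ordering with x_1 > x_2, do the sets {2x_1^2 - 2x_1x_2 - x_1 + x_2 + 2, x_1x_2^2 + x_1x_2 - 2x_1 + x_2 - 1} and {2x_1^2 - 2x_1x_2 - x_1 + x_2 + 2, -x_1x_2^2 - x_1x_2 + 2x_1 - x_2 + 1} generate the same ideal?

Yes, the ideals are equal.

For a fixed monomial order, each ideal has a unique reduced Gröbner basis; comparing bases decides equality.
Buchberger on the first generating set:
f_1 = 2x_1^2 - 2x_1x_2 - x_1 + x_2 + 2, LT = x_1^2.
f_2 = x_1x_2^2 + x_1x_2 - 2x_1 + x_2 - 1, LT = x_1x_2^2.

S(f_1,f_2): lcm = x_1^2x_2^2. S = -x_1^2x_2 + 2x_1^2 - x_1x_2^3 + 2x_1x_2^2 - x_1x_2 + x_1 - 2x_2^3 + x_2^2.
  reduce S modulo (f_1, f_2):
  remainder -x_1x_2 + x_1 - 2x_2^3 + 2x_2 ≠ 0; add g_3 = -x_1x_2 + x_1 - 2x_2^3 + 2x_2 to the basis.

S(f_2,g_3): lcm = x_1x_2^2. S = 2x_1x_2 - 2x_1 - 2x_2^4 + 2x_2^2 + x_2 - 1.
  reduce S modulo (f_1, f_2, g_3):
  remainder -2x_2^4 + x_2^3 + 2x_2^2 - 1 ≠ 0; add g_4 = -2x_2^4 + x_2^3 + 2x_2^2 - 1 to the basis.

The other S-polynomials (S(f_1,g_3), S(f_1,g_4), S(f_2,g_4), S(g_3,g_4)) all reduce to 0 modulo the current basis, so we have a Gröbner basis.
Inter-reduce: drop elements whose leading term is divisible by another's, tail-reduce, and make monic.
Reduced Gröbner basis: {x_1^2 + x_1 + 2x_2^3 + x_2 + 1, x_1x_2 - x_1 + 2x_2^3 - 2x_2, x_2^4 + 2x_2^3 - x_2^2 - 2}.

Buchberger on the second generating set:
h_1 = 2x_1^2 - 2x_1x_2 - x_1 + x_2 + 2, LT = x_1^2.
h_2 = -x_1x_2^2 - x_1x_2 + 2x_1 - x_2 + 1, LT = x_1x_2^2.

S(h_1,h_2): lcm = x_1^2x_2^2. S = -x_1^2x_2 + 2x_1^2 - x_1x_2^3 + 2x_1x_2^2 - x_1x_2 + x_1 - 2x_2^3 + x_2^2.
  reduce S modulo (h_1, h_2):
  remainder -x_1x_2 + x_1 - 2x_2^3 + 2x_2 ≠ 0; add k_3 = -x_1x_2 + x_1 - 2x_2^3 + 2x_2 to the basis.

S(h_2,k_3): lcm = x_1x_2^2. S = 2x_1x_2 - 2x_1 - 2x_2^4 + 2x_2^2 + x_2 - 1.
  reduce S modulo (h_1, h_2, k_3):
  remainder -2x_2^4 + x_2^3 + 2x_2^2 - 1 ≠ 0; add k_4 = -2x_2^4 + x_2^3 + 2x_2^2 - 1 to the basis.

The other S-polynomials (S(h_1,k_3), S(h_1,k_4), S(h_2,k_4), S(k_3,k_4)) all reduce to 0 modulo the current basis, so we have a Gröbner basis.
Inter-reduce: drop elements whose leading term is divisible by another's, tail-reduce, and make monic.
Reduced Gröbner basis: {x_1^2 + x_1 + 2x_2^3 + x_2 + 1, x_1x_2 - x_1 + 2x_2^3 - 2x_2, x_2^4 + 2x_2^3 - x_2^2 - 2}.

Same reduced basis, so the two generating sets span the same ideal.
The same test decides containment: I ⊆ J iff every generator of I reduces to 0 modulo a Gröbner basis of J.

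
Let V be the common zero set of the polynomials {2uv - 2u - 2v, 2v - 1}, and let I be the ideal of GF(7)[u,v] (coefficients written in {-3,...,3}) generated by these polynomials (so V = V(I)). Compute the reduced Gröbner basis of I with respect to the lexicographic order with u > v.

f_1 = 2uv - 2u - 2v, LT = uv.
f_2 = 2v - 1, LT = v.

S(f_1,f_2): lcm = uv. S = 3u - v.
  leading term u: no divisor's leading term divides it; move 3u to the remainder.
  leading term v: subtract (3)·f_2 from -v → 3
  leading term 1: no divisor's leading term divides it; move 3 to the remainder.
  remainder 3u + 3 ≠ 0; add g_3 = 3u + 3 to the basis.

The other S-polynomials (S(f_1,g_3), S(f_2,g_3)) all reduce to 0 modulo the current basis, so we have a Gröbner basis.
Inter-reduce: drop elements whose leading term is divisible by another's, tail-reduce, and make monic.

G = {u + 1, v + 3}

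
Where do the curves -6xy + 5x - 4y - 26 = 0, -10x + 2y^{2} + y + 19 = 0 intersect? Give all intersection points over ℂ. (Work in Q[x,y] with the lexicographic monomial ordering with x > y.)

Compute a lex Gröbner basis by Buchberger's algorithm.
f_1 = -6xy + 5x - 4y - 26, LT = xy.
f_2 = -10x + 2y^{2} + y + 19, LT = x.

S(f_1,f_2): lcm = xy. S = -\tfrac{5}{6}x + \tfrac{1}{5}y^{3} + \tfrac{1}{10}y^{2} + \tfrac{77}{30}y + \tfrac{13}{3}.
  leading term x: subtract (\tfrac{1}{12})·f_2 from -\tfrac{5}{6}x + \tfrac{1}{5}y^{3} + \tfrac{1}{10}y^{2} + \tfrac{77}{30}y + \tfrac{13}{3} → \tfrac{1}{5}y^{3} - \tfrac{1}{15}y^{2} + \tfrac{149}{60}y + \tfrac{11}{4}
  leading term y^{3}: no divisor's leading term divides it; move \tfrac{1}{5}y^{3} to the remainder.
  leading term y^{2}: no divisor's leading term divides it; move -\tfrac{1}{15}y^{2} to the remainder.
  leading term y: no divisor's leading term divides it; move \tfrac{149}{60}y to the remainder.
  leading term 1: no divisor's leading term divides it; move \tfrac{11}{4} to the remainder.
  remainder \tfrac{1}{5}y^{3} - \tfrac{1}{15}y^{2} + \tfrac{149}{60}y + \tfrac{11}{4} ≠ 0; add h_3 = \tfrac{1}{5}y^{3} - \tfrac{1}{15}y^{2} + \tfrac{149}{60}y + \tfrac{11}{4} to the basis.

The other S-polynomials (S(f_1,h_3), S(f_2,h_3)) all reduce to 0 modulo the current basis, so we have a Gröbner basis.
Inter-reduce: drop elements whose leading term is divisible by another's, tail-reduce, and make monic.
Reduced Gröbner basis: {x - \tfrac{1}{5}y^{2} - \tfrac{1}{10}y - \tfrac{19}{10}, y^{3} - \tfrac{1}{3}y^{2} + \tfrac{149}{12}y + \tfrac{55}{4}}.

A lex Gröbner basis eliminates variables successively. Here y^{3} - \tfrac{1}{3}y^{2} + \tfrac{149}{12}y + \tfrac{55}{4} depends only on y, with roots {-1, 2/3 - sqrt(479)*I/6, 2/3 + sqrt(479)*I/6}; lifting each root through the earlier basis elements recovers the full solutions.
  y = -1: the earlier basis element becomes x - 2 = 0, giving x = 2 — point (2, -1).
  y = 2/3 - sqrt(479)*I/6: the earlier basis element becomes x + 109/180 + 11*sqrt(479)*I/180 = 0, giving x = -109/180 - 11*sqrt(479)*I/180 — point (-109/180 - 11*sqrt(479)*I/180, 2/3 - sqrt(479)*I/6).
  y = 2/3 + sqrt(479)*I/6: the earlier basis element becomes x + 109/180 - 11*sqrt(479)*I/180 = 0, giving x = -109/180 + 11*sqrt(479)*I/180 — point (-109/180 + 11*sqrt(479)*I/180, 2/3 + sqrt(479)*I/6).

{(2, -1), (-109/180 - 11*sqrt(479)*I/180, 2/3 - sqrt(479)*I/6), (-109/180 + 11*sqrt(479)*I/180, 2/3 + sqrt(479)*I/6)}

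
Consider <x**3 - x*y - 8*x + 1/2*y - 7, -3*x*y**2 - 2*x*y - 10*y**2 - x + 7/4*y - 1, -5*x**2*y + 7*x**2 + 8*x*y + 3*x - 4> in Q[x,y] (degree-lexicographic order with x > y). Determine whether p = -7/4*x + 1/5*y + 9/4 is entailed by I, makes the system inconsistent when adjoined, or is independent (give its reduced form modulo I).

Adjoining -7/4*x + 1/5*y + 9/4 makes the ideal the whole ring: the system is inconsistent.

First compute the reduced Gröbner basis of I by Buchberger's algorithm.
f_1 = x**3 - x*y - 8*x + 1/2*y - 7, LT = x**3.
f_2 = -3*x*y**2 - 2*x*y - 10*y**2 - x + 7/4*y - 1, LT = x*y**2.
f_3 = -5*x**2*y + 7*x**2 + 8*x*y + 3*x - 4, LT = x**2*y.

S(f_1,f_2): lcm = x**3*y**2. S = -2/3*x**3*y - 10/3*x**2*y**2 - x*y**3 - 1/3*x**3 + 7/12*x**2*y - 8*x*y**2 + 1/2*y**3 - 1/3*x**2 - 7*y**2.
  reduce S modulo (f_1, f_2, f_3):
  remainder 23/6*y**3 + 847/180*x**2 - 1313/270*x*y - 1903/108*y**2 - 491/540*x - 127/54*y - 758/135 ≠ 0; add h_4 = 23/6*y**3 + 847/180*x**2 - 1313/270*x*y - 1903/108*y**2 - 491/540*x - 127/54*y - 758/135 to the basis.

S(f_1,f_3): lcm = x**3*y. S = 7/5*x**3 + 8/5*x**2*y - x*y**2 + 3/5*x**2 - 8*x*y + 1/2*y**2 - 4/5*x - 7*y.
  reduce S modulo (f_1, f_2, f_3, h_4):
  remainder 71/25*x**2 - 253/75*x*y + 23/6*y**2 + 877/75*x - 497/60*y + 664/75 ≠ 0; add h_5 = 71/25*x**2 - 253/75*x*y + 23/6*y**2 + 877/75*x - 497/60*y + 664/75 to the basis.

S(f_2,f_3): lcm = x**2*y**2. S = 31/15*x**2*y + 74/15*x*y**2 + 1/3*x**2 + 1/60*x*y + 1/3*x - 4/5*y.
  reduce S modulo (f_1, f_2, f_3, h_4, h_5):
  remainder 49421/12780*x*y - 13291/639*y**2 - 42674/3195*x + 517/45*y - 42674/3195 ≠ 0; add h_6 = 49421/12780*x*y - 13291/639*y**2 - 42674/3195*x + 517/45*y - 42674/3195 to the basis.

S(f_3,h_4): lcm = x**2*y**3. S = -847/690*x**4 + 1313/1035*x**3*y + 6617/2070*x**2*y**2 - 8/5*x*y**3 + 491/2070*x**3 + 127/207*x**2*y - 3/5*x*y**2 + 1516/1035*x**2 + 4/5*y**2.
  reduce S modulo (f_1, f_2, f_3, h_4, h_5, h_6):
  remainder 7209086591/102301470*y**2 + 7175174573/102301470*x - 9213611701/204602940*y + 7175174573/102301470 ≠ 0; add h_7 = 7209086591/102301470*y**2 + 7175174573/102301470*x - 9213611701/204602940*y + 7175174573/102301470 to the basis.

S(f_1,h_5): lcm = x**3. S = 253/213*x**2*y - 575/426*x*y**2 - 877/213*x**2 + 23/12*x*y - 2368/213*x + 1/2*y - 7.
  reduce S modulo (f_1, f_2, f_3, h_4, h_5, h_6, h_7):
  remainder -1615430298185/146241470846*x - 944240105605/584965883384*y - 1615430298185/146241470846 ≠ 0; add h_8 = -1615430298185/146241470846*x - 944240105605/584965883384*y - 1615430298185/146241470846 to the basis.

S(f_2,h_5): lcm = x**2*y**2. S = 253/213*x*y**3 - 575/426*y**4 + 2/3*x**2*y - 167/213*x*y**2 + 35/12*y**3 + 1/3*x**2 - 7/12*x*y - 664/213*y**2 + 1/3*x.
  reduce S modulo (f_1, f_2, f_3, h_4, h_5, h_6, h_7, h_8):
  remainder 10277609981714395/1101077291242896*y ≠ 0; add h_9 = 10277609981714395/1101077291242896*y to the basis.

The other S-polynomials (S(f_1,h_4), S(f_2,h_4), S(f_3,h_5), S(h_4,h_5), S(f_1,h_6), S(f_2,h_6), S(f_3,h_6), S(h_4,h_6), S(h_5,h_6), S(f_1,h_7), S(f_2,h_7), S(f_3,h_7), S(h_4,h_7), S(h_5,h_7), S(h_6,h_7), S(f_1,h_8), S(f_2,h_8), S(f_3,h_8), S(h_4,h_8), S(h_5,h_8), S(h_6,h_8), S(h_7,h_8), S(f_1,h_9), S(f_2,h_9), S(f_3,h_9), S(h_4,h_9), S(h_5,h_9), S(h_6,h_9), S(h_7,h_9), S(h_8,h_9)) all reduce to 0 modulo the current basis, so we have a Gröbner basis.
Inter-reduce: drop elements whose leading term is divisible by another's, tail-reduce, and make monic.
Reduced Gröbner basis: {x + 1, y}.
Label its elements g_1 = x + 1, g_2 = y.

Reduce p = -7/4*x + 1/5*y + 9/4 modulo G:
  leading term x: subtract (-7/4)·g_1 from -7/4*x + 1/5*y + 9/4 → 1/5*y + 4
  leading term y: subtract (1/5)·g_2 from 1/5*y + 4 → 4
  leading term 1: no divisor's leading term divides it; move 4 to the remainder.
  normal form = 4.
The normal form is nonzero, so p ∉ I. Since p minus its normal form lies in I, I + (p) = I + (r) where r = 4; decide whether this ideal is the whole ring.
Here r = 4 is a nonzero constant, hence a unit: 1 ∈ I + (p), the Gröbner basis of I + (p) is {1}, and the enlarged system has no common solution — adjoining p is inconsistent.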